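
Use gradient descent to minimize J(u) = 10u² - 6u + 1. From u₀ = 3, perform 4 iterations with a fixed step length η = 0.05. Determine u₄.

0.3

J′(u) = 20u - 6
Step 1: J′(3) = 54; u₁ = 3 − 0.05·54 = 0.3
Step 2: J′(0.3) = 0; u₂ = 0.3 − 0.05·0 = 0.3
Step 3: J′(0.3) = 0; u₃ = 0.3 − 0.05·0 = 0.3
Step 4: J′(0.3) = 0; u₄ = 0.3 − 0.05·0 = 0.3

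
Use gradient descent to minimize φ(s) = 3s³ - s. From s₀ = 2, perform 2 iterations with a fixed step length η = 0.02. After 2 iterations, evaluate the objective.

2.128658592936

φ′(s) = 9s² - 1
Step 1: φ′(2) = 35; s₁ = 2 − 0.02·35 = 1.3
Step 2: φ′(1.3) = 14.21; s₂ = 1.3 − 0.02·14.21 = 1.0158
φ(1.0158) = 2.128658592936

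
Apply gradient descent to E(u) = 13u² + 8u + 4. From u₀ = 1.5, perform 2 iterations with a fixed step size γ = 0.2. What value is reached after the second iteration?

E′(u) = 26u + 8
Step 1: E′(1.5) = 47; u₁ = 1.5 − 0.2·47 = -7.9
Step 2: E′(-7.9) = -197.4; u₂ = -7.9 − 0.2·(-197.4) = 31.58

31.58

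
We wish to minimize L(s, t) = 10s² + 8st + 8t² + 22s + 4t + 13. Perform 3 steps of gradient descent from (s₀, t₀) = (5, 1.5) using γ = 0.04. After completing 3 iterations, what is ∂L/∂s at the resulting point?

∇L = (20s + 8t + 22, 8s + 16t + 4)
(s₁, t₁) = (5, 1.5) − 0.04·(134, 68) = (-0.36, -1.22)
(s₂, t₂) = (-0.36, -1.22) − 0.04·(5.04, -18.4) = (-0.5616, -0.484)
(s₃, t₃) = (-0.5616, -0.484) − 0.04·(6.896, -8.2368) = (-0.83744, -0.154528)
∂L/∂s at (-0.83744, -0.154528) = 4.014976

4.014976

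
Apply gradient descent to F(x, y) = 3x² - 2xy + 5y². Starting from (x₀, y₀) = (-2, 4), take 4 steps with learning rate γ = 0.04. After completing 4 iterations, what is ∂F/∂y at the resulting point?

∇F = (6x - 2y, -2x + 10y)
(x₁, y₁) = (-2, 4) − 0.04·(-20, 44) = (-1.2, 2.24)
(x₂, y₂) = (-1.2, 2.24) − 0.04·(-11.68, 24.8) = (-0.7328, 1.248)
(x₃, y₃) = (-0.7328, 1.248) − 0.04·(-6.8928, 13.9456) = (-0.457088, 0.690176)
(x₄, y₄) = (-0.457088, 0.690176) − 0.04·(-4.12288, 7.815936) = (-0.2921728, 0.37753856)
∂F/∂y at (-0.2921728, 0.37753856) = 4.3597312

4.3597312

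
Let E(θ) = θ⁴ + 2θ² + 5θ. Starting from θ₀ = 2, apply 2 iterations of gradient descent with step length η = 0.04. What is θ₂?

-0.03328

E′(θ) = 4θ³ + 4θ + 5
Step 1: E′(2) = 45; θ₁ = 2 − 0.04·45 = 0.2
Step 2: E′(0.2) = 5.832; θ₂ = 0.2 − 0.04·5.832 = -0.03328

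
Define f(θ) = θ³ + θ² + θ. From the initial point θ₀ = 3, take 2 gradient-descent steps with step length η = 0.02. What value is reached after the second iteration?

1.884256

f′(θ) = 3θ² + 2θ + 1
Step 1: f′(3) = 34; θ₁ = 3 − 0.02·34 = 2.32
Step 2: f′(2.32) = 21.7872; θ₂ = 2.32 − 0.02·21.7872 = 1.884256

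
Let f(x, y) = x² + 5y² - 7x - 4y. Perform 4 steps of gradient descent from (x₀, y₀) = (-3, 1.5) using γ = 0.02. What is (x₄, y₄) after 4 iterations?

∇f = (2x - 7, 10y - 4)
(x₁, y₁) = (-3, 1.5) − 0.02·(-13, 11) = (-2.74, 1.28)
(x₂, y₂) = (-2.74, 1.28) − 0.02·(-12.48, 8.8) = (-2.4904, 1.104)
(x₃, y₃) = (-2.4904, 1.104) − 0.02·(-11.9808, 7.04) = (-2.250784, 0.9632)
(x₄, y₄) = (-2.250784, 0.9632) − 0.02·(-11.501568, 5.632) = (-2.02075264, 0.85056)

(-2.02075264, 0.85056)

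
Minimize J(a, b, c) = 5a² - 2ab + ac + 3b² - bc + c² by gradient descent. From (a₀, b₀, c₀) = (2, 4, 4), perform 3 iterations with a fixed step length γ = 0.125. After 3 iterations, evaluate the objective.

4.23455810546875

∇J = (10a - 2b + c, -2a + 6b - c, a - b + 2c)
(a₁, b₁, c₁) = (2, 4, 4) − 0.125·(16, 16, 6) = (0, 2, 3.25)
(a₂, b₂, c₂) = (0, 2, 3.25) − 0.125·(-0.75, 8.75, 4.5) = (0.09375, 0.90625, 2.6875)
(a₃, b₃, c₃) = (0.09375, 0.90625, 2.6875) − 0.125·(1.8125, 2.5625, 4.5625) = (-0.1328125, 0.5859375, 2.1171875)
J(-0.1328125, 0.5859375, 2.1171875) = 4.23455810546875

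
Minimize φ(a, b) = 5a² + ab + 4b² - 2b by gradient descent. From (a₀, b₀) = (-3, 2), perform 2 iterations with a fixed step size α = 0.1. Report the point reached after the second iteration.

∇φ = (10a + b, a + 8b - 2)
Step 1: at (-3, 2), ∇φ = (-28, 11) → (-3, 2) − 0.1·(-28, 11) = (-0.2, 0.9)
Step 2: at (-0.2, 0.9), ∇φ = (-1.1, 5) → (-0.2, 0.9) − 0.1·(-1.1, 5) = (-0.09, 0.4)

(-0.09, 0.4)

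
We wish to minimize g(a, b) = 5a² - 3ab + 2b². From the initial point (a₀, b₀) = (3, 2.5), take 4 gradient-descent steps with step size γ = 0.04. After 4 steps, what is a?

0.9828864

∇g = (10a - 3b, -3a + 4b)
Step 1: at (3, 2.5), ∇g = (22.5, 1) → (3, 2.5) − 0.04·(22.5, 1) = (2.1, 2.46)
Step 2: at (2.1, 2.46), ∇g = (13.62, 3.54) → (2.1, 2.46) − 0.04·(13.62, 3.54) = (1.5552, 2.3184)
Step 3: at (1.5552, 2.3184), ∇g = (8.5968, 4.608) → (1.5552, 2.3184) − 0.04·(8.5968, 4.608) = (1.211328, 2.13408)
Step 4: at (1.211328, 2.13408), ∇g = (5.71104, 4.902336) → (1.211328, 2.13408) − 0.04·(5.71104, 4.902336) = (0.9828864, 1.93798656)
a = 0.9828864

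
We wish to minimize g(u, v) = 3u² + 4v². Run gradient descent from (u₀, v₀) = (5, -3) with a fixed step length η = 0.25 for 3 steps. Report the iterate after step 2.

∇g = (6u, 8v)
Step 1: at (5, -3), ∇g = (30, -24) → (5, -3) − 0.25·(30, -24) = (-2.5, 3)
Step 2: at (-2.5, 3), ∇g = (-15, 24) → (-2.5, 3) − 0.25·(-15, 24) = (1.25, -3)

(1.25, -3)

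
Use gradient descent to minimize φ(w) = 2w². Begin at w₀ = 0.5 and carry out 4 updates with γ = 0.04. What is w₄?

φ′(w) = 4w
Step 1: φ′(0.5) = 2; w₁ = 0.5 − 0.04·2 = 0.42
Step 2: φ′(0.42) = 1.68; w₂ = 0.42 − 0.04·1.68 = 0.3528
Step 3: φ′(0.3528) = 1.4112; w₃ = 0.3528 − 0.04·1.4112 = 0.296352
Step 4: φ′(0.296352) = 1.185408; w₄ = 0.296352 − 0.04·1.185408 = 0.24893568

0.24893568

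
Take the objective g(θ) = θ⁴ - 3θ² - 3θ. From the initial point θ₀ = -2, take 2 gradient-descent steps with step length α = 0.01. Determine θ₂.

g′(θ) = 4θ³ - 6θ - 3
Step 1: g′(-2) = -23; θ₁ = -2 − 0.01·(-23) = -1.77
Step 2: g′(-1.77) = -14.560932; θ₂ = -1.77 − 0.01·(-14.560932) = -1.62439068

-1.62439068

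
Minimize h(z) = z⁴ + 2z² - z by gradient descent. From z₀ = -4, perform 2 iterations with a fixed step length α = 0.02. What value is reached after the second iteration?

1.11422912

h′(z) = 4z³ + 4z - 1
Step 1: h′(-4) = -273; z₁ = -4 − 0.02·(-273) = 1.46
Step 2: h′(1.46) = 17.288544; z₂ = 1.46 − 0.02·17.288544 = 1.11422912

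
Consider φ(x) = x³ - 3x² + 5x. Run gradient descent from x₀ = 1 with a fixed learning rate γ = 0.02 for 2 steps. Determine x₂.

0.919904

φ′(x) = 3x² - 6x + 5
Step 1: φ′(1) = 2; x₁ = 1 − 0.02·2 = 0.96
Step 2: φ′(0.96) = 2.0048; x₂ = 0.96 − 0.02·2.0048 = 0.919904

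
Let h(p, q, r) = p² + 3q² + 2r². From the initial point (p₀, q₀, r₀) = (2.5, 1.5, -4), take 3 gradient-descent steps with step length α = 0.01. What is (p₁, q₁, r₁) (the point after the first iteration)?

(2.45, 1.41, -3.84)

∇h = (2p, 6q, 4r)
(p₁, q₁, r₁) = (2.5, 1.5, -4) − 0.01·(5, 9, -16) = (2.45, 1.41, -3.84)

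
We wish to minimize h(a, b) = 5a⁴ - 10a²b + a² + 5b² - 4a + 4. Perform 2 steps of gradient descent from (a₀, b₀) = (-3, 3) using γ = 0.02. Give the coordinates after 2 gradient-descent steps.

∇h = (20a³ - 20ab + 2a - 4, -10a² + 10b)
Step 1: at (-3, 3), ∇h = (-370, -60) → (-3, 3) − 0.02·(-370, -60) = (4.4, 4.2)
Step 2: at (4.4, 4.2), ∇h = (1338.88, -151.6) → (4.4, 4.2) − 0.02·(1338.88, -151.6) = (-22.3776, 7.232)

(-22.3776, 7.232)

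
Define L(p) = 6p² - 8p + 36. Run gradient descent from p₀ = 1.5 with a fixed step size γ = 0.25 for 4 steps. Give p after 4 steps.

L′(p) = 12p - 8
p₁ = 1.5 − 0.25·10 = -1
p₂ = -1 − 0.25·(-20) = 4
p₃ = 4 − 0.25·40 = -6
p₄ = -6 − 0.25·(-80) = 14

14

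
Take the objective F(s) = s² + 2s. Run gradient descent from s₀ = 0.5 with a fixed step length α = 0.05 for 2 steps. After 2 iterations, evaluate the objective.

F′(s) = 2s + 2
Step 1: F′(0.5) = 3; s₁ = 0.5 − 0.05·3 = 0.35
Step 2: F′(0.35) = 2.7; s₂ = 0.35 − 0.05·2.7 = 0.215
F(0.215) = 0.476225

0.476225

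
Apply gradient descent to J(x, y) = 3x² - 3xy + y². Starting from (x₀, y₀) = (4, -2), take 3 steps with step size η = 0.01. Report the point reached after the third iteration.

(3.166666, -1.555672)

∇J = (6x - 3y, -3x + 2y)
Step 1: at (4, -2), ∇J = (30, -16) → (4, -2) − 0.01·(30, -16) = (3.7, -1.84)
Step 2: at (3.7, -1.84), ∇J = (27.72, -14.78) → (3.7, -1.84) − 0.01·(27.72, -14.78) = (3.4228, -1.6922)
Step 3: at (3.4228, -1.6922), ∇J = (25.6134, -13.6528) → (3.4228, -1.6922) − 0.01·(25.6134, -13.6528) = (3.166666, -1.555672)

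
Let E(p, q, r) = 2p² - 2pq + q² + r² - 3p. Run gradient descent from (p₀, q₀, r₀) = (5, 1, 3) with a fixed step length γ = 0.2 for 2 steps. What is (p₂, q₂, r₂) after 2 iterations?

∇E = (4p - 2q - 3, -2p + 2q, 2r)
(p₁, q₁, r₁) = (5, 1, 3) − 0.2·(15, -8, 6) = (2, 2.6, 1.8)
(p₂, q₂, r₂) = (2, 2.6, 1.8) − 0.2·(-0.2, 1.2, 3.6) = (2.04, 2.36, 1.08)

(2.04, 2.36, 1.08)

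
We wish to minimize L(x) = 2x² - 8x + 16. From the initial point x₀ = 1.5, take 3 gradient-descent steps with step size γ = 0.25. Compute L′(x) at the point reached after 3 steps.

0

L′(x) = 4x - 8
Step 1: L′(1.5) = -2; x₁ = 1.5 − 0.25·(-2) = 2
Step 2: L′(2) = 0; x₂ = 2 − 0.25·0 = 2
Step 3: L′(2) = 0; x₃ = 2 − 0.25·0 = 2
L′(x) at (2) = 0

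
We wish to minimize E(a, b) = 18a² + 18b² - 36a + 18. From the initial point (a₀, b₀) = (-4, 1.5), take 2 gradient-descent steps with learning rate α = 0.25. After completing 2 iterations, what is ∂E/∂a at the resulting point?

-11520

∇E = (36a - 36, 36b)
Step 1: at (-4, 1.5), ∇E = (-180, 54) → (-4, 1.5) − 0.25·(-180, 54) = (41, -12)
Step 2: at (41, -12), ∇E = (1440, -432) → (41, -12) − 0.25·(1440, -432) = (-319, 96)
∂E/∂a at (-319, 96) = -11520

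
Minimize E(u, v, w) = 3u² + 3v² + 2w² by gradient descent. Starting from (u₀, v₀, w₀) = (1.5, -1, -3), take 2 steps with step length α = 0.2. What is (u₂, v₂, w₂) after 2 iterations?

∇E = (6u, 6v, 4w)
Step 1: at (1.5, -1, -3), ∇E = (9, -6, -12) → (1.5, -1, -3) − 0.2·(9, -6, -12) = (-0.3, 0.2, -0.6)
Step 2: at (-0.3, 0.2, -0.6), ∇E = (-1.8, 1.2, -2.4) → (-0.3, 0.2, -0.6) − 0.2·(-1.8, 1.2, -2.4) = (0.06, -0.04, -0.12)

(0.06, -0.04, -0.12)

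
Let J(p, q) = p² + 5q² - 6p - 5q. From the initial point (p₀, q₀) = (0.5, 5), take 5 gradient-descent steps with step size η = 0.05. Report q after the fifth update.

∇J = (2p - 6, 10q - 5)
(p₁, q₁) = (0.5, 5) − 0.05·(-5, 45) = (0.75, 2.75)
(p₂, q₂) = (0.75, 2.75) − 0.05·(-4.5, 22.5) = (0.975, 1.625)
(p₃, q₃) = (0.975, 1.625) − 0.05·(-4.05, 11.25) = (1.1775, 1.0625)
(p₄, q₄) = (1.1775, 1.0625) − 0.05·(-3.645, 5.625) = (1.35975, 0.78125)
(p₅, q₅) = (1.35975, 0.78125) − 0.05·(-3.2805, 2.8125) = (1.523775, 0.640625)
q = 0.640625

0.640625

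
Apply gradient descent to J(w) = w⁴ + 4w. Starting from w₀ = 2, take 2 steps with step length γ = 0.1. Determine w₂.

J′(w) = 4w³ + 4
Step 1: J′(2) = 36; w₁ = 2 − 0.1·36 = -1.6
Step 2: J′(-1.6) = -12.384; w₂ = -1.6 − 0.1·(-12.384) = -0.3616

-0.3616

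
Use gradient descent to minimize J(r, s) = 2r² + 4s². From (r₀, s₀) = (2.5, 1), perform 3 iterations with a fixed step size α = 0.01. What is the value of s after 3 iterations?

0.778688

∇J = (4r, 8s)
Step 1: at (2.5, 1), ∇J = (10, 8) → (2.5, 1) − 0.01·(10, 8) = (2.4, 0.92)
Step 2: at (2.4, 0.92), ∇J = (9.6, 7.36) → (2.4, 0.92) − 0.01·(9.6, 7.36) = (2.304, 0.8464)
Step 3: at (2.304, 0.8464), ∇J = (9.216, 6.7712) → (2.304, 0.8464) − 0.01·(9.216, 6.7712) = (2.21184, 0.778688)
s = 0.778688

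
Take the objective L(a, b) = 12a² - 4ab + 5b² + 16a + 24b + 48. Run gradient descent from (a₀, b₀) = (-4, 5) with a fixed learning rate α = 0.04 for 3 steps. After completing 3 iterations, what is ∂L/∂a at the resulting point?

∇L = (24a - 4b + 16, -4a + 10b + 24)
Step 1: at (-4, 5), ∇L = (-100, 90) → (-4, 5) − 0.04·(-100, 90) = (0, 1.4)
Step 2: at (0, 1.4), ∇L = (10.4, 38) → (0, 1.4) − 0.04·(10.4, 38) = (-0.416, -0.12)
Step 3: at (-0.416, -0.12), ∇L = (6.496, 24.464) → (-0.416, -0.12) − 0.04·(6.496, 24.464) = (-0.67584, -1.09856)
∂L/∂a at (-0.67584, -1.09856) = 4.17408

4.17408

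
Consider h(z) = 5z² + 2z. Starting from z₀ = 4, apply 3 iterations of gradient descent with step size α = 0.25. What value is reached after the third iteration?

-14.375

h′(z) = 10z + 2
z₁ = 4 − 0.25·42 = -6.5
z₂ = -6.5 − 0.25·(-63) = 9.25
z₃ = 9.25 − 0.25·94.5 = -14.375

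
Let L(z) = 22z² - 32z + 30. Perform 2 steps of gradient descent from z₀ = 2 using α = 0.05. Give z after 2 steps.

L′(z) = 44z - 32
Step 1: L′(2) = 56; z₁ = 2 − 0.05·56 = -0.8
Step 2: L′(-0.8) = -67.2; z₂ = -0.8 − 0.05·(-67.2) = 2.56

2.56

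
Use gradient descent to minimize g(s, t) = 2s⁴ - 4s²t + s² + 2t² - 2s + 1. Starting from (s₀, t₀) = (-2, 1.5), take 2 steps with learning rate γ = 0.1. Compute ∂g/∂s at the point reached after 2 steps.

-2073.790022352896

∇g = (8s³ - 8st + 2s - 2, -4s² + 4t)
Step 1: at (-2, 1.5), ∇g = (-46, -10) → (-2, 1.5) − 0.1·(-46, -10) = (2.6, 2.5)
Step 2: at (2.6, 2.5), ∇g = (91.808, -17.04) → (2.6, 2.5) − 0.1·(91.808, -17.04) = (-6.5808, 4.204)
∂g/∂s at (-6.5808, 4.204) = -2073.790022352896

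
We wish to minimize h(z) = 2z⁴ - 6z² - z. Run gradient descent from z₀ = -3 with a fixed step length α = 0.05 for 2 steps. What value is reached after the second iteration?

-78.84805

h′(z) = 8z³ - 12z - 1
z₁ = -3 − 0.05·(-181) = 6.05
z₂ = 6.05 − 0.05·1697.961 = -78.84805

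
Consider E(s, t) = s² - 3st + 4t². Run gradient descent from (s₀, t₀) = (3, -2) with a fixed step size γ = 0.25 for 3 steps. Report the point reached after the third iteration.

(-1.59375, 6.640625)

∇E = (2s - 3t, -3s + 8t)
(s₁, t₁) = (3, -2) − 0.25·(12, -25) = (0, 4.25)
(s₂, t₂) = (0, 4.25) − 0.25·(-12.75, 34) = (3.1875, -4.25)
(s₃, t₃) = (3.1875, -4.25) − 0.25·(19.125, -43.5625) = (-1.59375, 6.640625)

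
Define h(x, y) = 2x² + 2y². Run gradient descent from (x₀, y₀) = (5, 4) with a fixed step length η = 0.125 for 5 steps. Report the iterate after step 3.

∇h = (4x, 4y)
Step 1: at (5, 4), ∇h = (20, 16) → (5, 4) − 0.125·(20, 16) = (2.5, 2)
Step 2: at (2.5, 2), ∇h = (10, 8) → (2.5, 2) − 0.125·(10, 8) = (1.25, 1)
Step 3: at (1.25, 1), ∇h = (5, 4) → (1.25, 1) − 0.125·(5, 4) = (0.625, 0.5)

(0.625, 0.5)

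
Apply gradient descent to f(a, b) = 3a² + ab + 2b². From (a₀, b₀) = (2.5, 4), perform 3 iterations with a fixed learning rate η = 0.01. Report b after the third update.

3.4723955

∇f = (6a + b, a + 4b)
Step 1: at (2.5, 4), ∇f = (19, 18.5) → (2.5, 4) − 0.01·(19, 18.5) = (2.31, 3.815)
Step 2: at (2.31, 3.815), ∇f = (17.675, 17.57) → (2.31, 3.815) − 0.01·(17.675, 17.57) = (2.13325, 3.6393)
Step 3: at (2.13325, 3.6393), ∇f = (16.4388, 16.69045) → (2.13325, 3.6393) − 0.01·(16.4388, 16.69045) = (1.968862, 3.4723955)
b = 3.4723955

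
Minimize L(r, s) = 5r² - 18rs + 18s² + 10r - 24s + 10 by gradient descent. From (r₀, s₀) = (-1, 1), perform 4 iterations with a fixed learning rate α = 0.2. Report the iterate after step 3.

(183.176, -356.552)

∇L = (10r - 18s + 10, -18r + 36s - 24)
Step 1: at (-1, 1), ∇L = (-18, 30) → (-1, 1) − 0.2·(-18, 30) = (2.6, -5)
Step 2: at (2.6, -5), ∇L = (126, -250.8) → (2.6, -5) − 0.2·(126, -250.8) = (-22.6, 45.16)
Step 3: at (-22.6, 45.16), ∇L = (-1028.88, 2008.56) → (-22.6, 45.16) − 0.2·(-1028.88, 2008.56) = (183.176, -356.552)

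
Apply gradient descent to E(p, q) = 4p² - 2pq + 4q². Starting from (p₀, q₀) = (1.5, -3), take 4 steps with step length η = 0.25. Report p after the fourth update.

11.34375

∇E = (8p - 2q, -2p + 8q)
(p₁, q₁) = (1.5, -3) − 0.25·(18, -27) = (-3, 3.75)
(p₂, q₂) = (-3, 3.75) − 0.25·(-31.5, 36) = (4.875, -5.25)
(p₃, q₃) = (4.875, -5.25) − 0.25·(49.5, -51.75) = (-7.5, 7.6875)
(p₄, q₄) = (-7.5, 7.6875) − 0.25·(-75.375, 76.5) = (11.34375, -11.4375)
p = 11.34375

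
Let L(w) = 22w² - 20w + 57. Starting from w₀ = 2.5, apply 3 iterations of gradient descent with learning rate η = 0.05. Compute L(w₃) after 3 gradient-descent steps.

327.3008

L′(w) = 44w - 20
Step 1: L′(2.5) = 90; w₁ = 2.5 − 0.05·90 = -2
Step 2: L′(-2) = -108; w₂ = -2 − 0.05·(-108) = 3.4
Step 3: L′(3.4) = 129.6; w₃ = 3.4 − 0.05·129.6 = -3.08
L(-3.08) = 327.3008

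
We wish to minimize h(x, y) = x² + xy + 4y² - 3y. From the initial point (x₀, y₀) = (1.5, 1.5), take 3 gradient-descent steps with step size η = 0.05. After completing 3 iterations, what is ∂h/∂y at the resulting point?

1.9378125

∇h = (2x + y, x + 8y - 3)
Step 1: at (1.5, 1.5), ∇h = (4.5, 10.5) → (1.5, 1.5) − 0.05·(4.5, 10.5) = (1.275, 0.975)
Step 2: at (1.275, 0.975), ∇h = (3.525, 6.075) → (1.275, 0.975) − 0.05·(3.525, 6.075) = (1.09875, 0.67125)
Step 3: at (1.09875, 0.67125), ∇h = (2.86875, 3.46875) → (1.09875, 0.67125) − 0.05·(2.86875, 3.46875) = (0.9553125, 0.4978125)
∂h/∂y at (0.9553125, 0.4978125) = 1.9378125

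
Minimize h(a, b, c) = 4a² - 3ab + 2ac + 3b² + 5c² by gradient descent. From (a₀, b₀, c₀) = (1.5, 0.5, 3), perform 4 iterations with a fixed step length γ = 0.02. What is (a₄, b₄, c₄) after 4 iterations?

(0.5902908, 0.50814152, 1.10934288)

∇h = (8a - 3b + 2c, -3a + 6b, 2a + 10c)
(a₁, b₁, c₁) = (1.5, 0.5, 3) − 0.02·(16.5, -1.5, 33) = (1.17, 0.53, 2.34)
(a₂, b₂, c₂) = (1.17, 0.53, 2.34) − 0.02·(12.45, -0.33, 25.74) = (0.921, 0.5366, 1.8252)
(a₃, b₃, c₃) = (0.921, 0.5366, 1.8252) − 0.02·(9.4086, 0.4566, 20.094) = (0.732828, 0.527468, 1.42332)
(a₄, b₄, c₄) = (0.732828, 0.527468, 1.42332) − 0.02·(7.12686, 0.966324, 15.698856) = (0.5902908, 0.50814152, 1.10934288)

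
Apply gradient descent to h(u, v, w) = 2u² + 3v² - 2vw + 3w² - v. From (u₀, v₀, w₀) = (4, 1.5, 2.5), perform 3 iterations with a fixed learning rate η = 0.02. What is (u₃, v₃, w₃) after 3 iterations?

∇h = (4u, 6v - 2w - 1, -2v + 6w)
Step 1: at (4, 1.5, 2.5), ∇h = (16, 3, 12) → (4, 1.5, 2.5) − 0.02·(16, 3, 12) = (3.68, 1.44, 2.26)
Step 2: at (3.68, 1.44, 2.26), ∇h = (14.72, 3.12, 10.68) → (3.68, 1.44, 2.26) − 0.02·(14.72, 3.12, 10.68) = (3.3856, 1.3776, 2.0464)
Step 3: at (3.3856, 1.3776, 2.0464), ∇h = (13.5424, 3.1728, 9.5232) → (3.3856, 1.3776, 2.0464) − 0.02·(13.5424, 3.1728, 9.5232) = (3.114752, 1.314144, 1.855936)

(3.114752, 1.314144, 1.855936)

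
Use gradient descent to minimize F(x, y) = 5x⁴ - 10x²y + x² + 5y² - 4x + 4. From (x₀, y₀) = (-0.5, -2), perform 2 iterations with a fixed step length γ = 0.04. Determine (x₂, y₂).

(0.0112, -0.516)

∇F = (20x³ - 20xy + 2x - 4, -10x² + 10y)
(x₁, y₁) = (-0.5, -2) − 0.04·(-27.5, -22.5) = (0.6, -1.1)
(x₂, y₂) = (0.6, -1.1) − 0.04·(14.72, -14.6) = (0.0112, -0.516)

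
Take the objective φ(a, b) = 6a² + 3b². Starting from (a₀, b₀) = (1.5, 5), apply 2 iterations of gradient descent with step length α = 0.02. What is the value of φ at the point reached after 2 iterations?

∇φ = (12a, 6b)
Step 1: at (1.5, 5), ∇φ = (18, 30) → (1.5, 5) − 0.02·(18, 30) = (1.14, 4.4)
Step 2: at (1.14, 4.4), ∇φ = (13.68, 26.4) → (1.14, 4.4) − 0.02·(13.68, 26.4) = (0.8664, 3.872)
φ(0.8664, 3.872) = 49.48104576

49.48104576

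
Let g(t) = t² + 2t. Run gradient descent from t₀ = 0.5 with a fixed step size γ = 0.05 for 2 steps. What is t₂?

g′(t) = 2t + 2
Step 1: g′(0.5) = 3; t₁ = 0.5 − 0.05·3 = 0.35
Step 2: g′(0.35) = 2.7; t₂ = 0.35 − 0.05·2.7 = 0.215

0.215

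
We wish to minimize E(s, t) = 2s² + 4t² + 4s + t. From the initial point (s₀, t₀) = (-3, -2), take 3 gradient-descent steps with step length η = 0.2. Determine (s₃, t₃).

∇E = (4s + 4, 8t + 1)
Step 1: at (-3, -2), ∇E = (-8, -15) → (-3, -2) − 0.2·(-8, -15) = (-1.4, 1)
Step 2: at (-1.4, 1), ∇E = (-1.6, 9) → (-1.4, 1) − 0.2·(-1.6, 9) = (-1.08, -0.8)
Step 3: at (-1.08, -0.8), ∇E = (-0.32, -5.4) → (-1.08, -0.8) − 0.2·(-0.32, -5.4) = (-1.016, 0.28)

(-1.016, 0.28)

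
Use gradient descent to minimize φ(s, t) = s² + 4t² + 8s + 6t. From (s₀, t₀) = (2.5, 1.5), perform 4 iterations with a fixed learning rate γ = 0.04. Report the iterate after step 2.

∇φ = (2s + 8, 8t + 6)
(s₁, t₁) = (2.5, 1.5) − 0.04·(13, 18) = (1.98, 0.78)
(s₂, t₂) = (1.98, 0.78) − 0.04·(11.96, 12.24) = (1.5016, 0.2904)

(1.5016, 0.2904)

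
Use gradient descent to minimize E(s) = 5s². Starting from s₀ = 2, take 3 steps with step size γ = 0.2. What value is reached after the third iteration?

E′(s) = 10s
s₁ = 2 − 0.2·20 = -2
s₂ = -2 − 0.2·(-20) = 2
s₃ = 2 − 0.2·20 = -2

-2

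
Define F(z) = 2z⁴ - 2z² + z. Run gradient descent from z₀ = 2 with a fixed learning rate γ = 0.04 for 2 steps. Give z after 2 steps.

F′(z) = 8z³ - 4z + 1
Step 1: F′(2) = 57; z₁ = 2 − 0.04·57 = -0.28
Step 2: F′(-0.28) = 1.944384; z₂ = -0.28 − 0.04·1.944384 = -0.35777536

-0.35777536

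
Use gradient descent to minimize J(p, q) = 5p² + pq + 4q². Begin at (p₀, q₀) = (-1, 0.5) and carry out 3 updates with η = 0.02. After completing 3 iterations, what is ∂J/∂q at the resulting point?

∇J = (10p + q, p + 8q)
Step 1: at (-1, 0.5), ∇J = (-9.5, 3) → (-1, 0.5) − 0.02·(-9.5, 3) = (-0.81, 0.44)
Step 2: at (-0.81, 0.44), ∇J = (-7.66, 2.71) → (-0.81, 0.44) − 0.02·(-7.66, 2.71) = (-0.6568, 0.3858)
Step 3: at (-0.6568, 0.3858), ∇J = (-6.1822, 2.4296) → (-0.6568, 0.3858) − 0.02·(-6.1822, 2.4296) = (-0.533156, 0.337208)
∂J/∂q at (-0.533156, 0.337208) = 2.164508

2.164508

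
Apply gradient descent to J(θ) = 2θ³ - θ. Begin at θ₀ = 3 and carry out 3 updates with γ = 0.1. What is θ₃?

-22.6019256

J′(θ) = 6θ² - 1
Step 1: J′(3) = 53; θ₁ = 3 − 0.1·53 = -2.3
Step 2: J′(-2.3) = 30.74; θ₂ = -2.3 − 0.1·30.74 = -5.374
Step 3: J′(-5.374) = 172.279256; θ₃ = -5.374 − 0.1·172.279256 = -22.6019256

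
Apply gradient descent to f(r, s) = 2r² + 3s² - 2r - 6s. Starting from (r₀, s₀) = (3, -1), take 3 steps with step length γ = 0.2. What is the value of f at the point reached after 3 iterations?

∇f = (4r - 2, 6s - 6)
Step 1: at (3, -1), ∇f = (10, -12) → (3, -1) − 0.2·(10, -12) = (1, 1.4)
Step 2: at (1, 1.4), ∇f = (2, 2.4) → (1, 1.4) − 0.2·(2, 2.4) = (0.6, 0.92)
Step 3: at (0.6, 0.92), ∇f = (0.4, -0.48) → (0.6, 0.92) − 0.2·(0.4, -0.48) = (0.52, 1.016)
f(0.52, 1.016) = -3.498432

-3.498432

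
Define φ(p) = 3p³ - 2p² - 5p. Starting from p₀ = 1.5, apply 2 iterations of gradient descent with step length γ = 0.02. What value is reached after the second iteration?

1.2089395

φ′(p) = 9p² - 4p - 5
p₁ = 1.5 − 0.02·9.25 = 1.315
p₂ = 1.315 − 0.02·5.303025 = 1.2089395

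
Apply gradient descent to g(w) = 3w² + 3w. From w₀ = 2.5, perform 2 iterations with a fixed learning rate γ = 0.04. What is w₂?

1.2328

g′(w) = 6w + 3
w₁ = 2.5 − 0.04·18 = 1.78
w₂ = 1.78 − 0.04·13.68 = 1.2328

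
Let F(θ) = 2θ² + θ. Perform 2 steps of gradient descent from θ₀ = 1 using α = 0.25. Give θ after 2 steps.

F′(θ) = 4θ + 1
θ₁ = 1 − 0.25·5 = -0.25
θ₂ = -0.25 − 0.25·0 = -0.25

-0.25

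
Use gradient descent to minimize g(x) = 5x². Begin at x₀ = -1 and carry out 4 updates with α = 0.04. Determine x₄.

-0.1296

g′(x) = 10x
x₁ = -1 − 0.04·(-10) = -0.6
x₂ = -0.6 − 0.04·(-6) = -0.36
x₃ = -0.36 − 0.04·(-3.6) = -0.216
x₄ = -0.216 − 0.04·(-2.16) = -0.1296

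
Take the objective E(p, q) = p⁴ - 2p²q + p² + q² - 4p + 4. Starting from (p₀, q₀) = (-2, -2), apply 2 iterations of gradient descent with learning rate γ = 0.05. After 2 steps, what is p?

0.5936

∇E = (4p³ - 4pq + 2p - 4, -2p² + 2q)
(p₁, q₁) = (-2, -2) − 0.05·(-56, -12) = (0.8, -1.4)
(p₂, q₂) = (0.8, -1.4) − 0.05·(4.128, -4.08) = (0.5936, -1.196)
p = 0.5936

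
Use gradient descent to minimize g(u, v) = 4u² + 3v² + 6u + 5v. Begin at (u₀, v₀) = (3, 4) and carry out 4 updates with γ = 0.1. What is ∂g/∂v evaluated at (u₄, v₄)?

0.7424

∇g = (8u + 6, 6v + 5)
Step 1: at (3, 4), ∇g = (30, 29) → (3, 4) − 0.1·(30, 29) = (0, 1.1)
Step 2: at (0, 1.1), ∇g = (6, 11.6) → (0, 1.1) − 0.1·(6, 11.6) = (-0.6, -0.06)
Step 3: at (-0.6, -0.06), ∇g = (1.2, 4.64) → (-0.6, -0.06) − 0.1·(1.2, 4.64) = (-0.72, -0.524)
Step 4: at (-0.72, -0.524), ∇g = (0.24, 1.856) → (-0.72, -0.524) − 0.1·(0.24, 1.856) = (-0.744, -0.7096)
∂g/∂v at (-0.744, -0.7096) = 0.7424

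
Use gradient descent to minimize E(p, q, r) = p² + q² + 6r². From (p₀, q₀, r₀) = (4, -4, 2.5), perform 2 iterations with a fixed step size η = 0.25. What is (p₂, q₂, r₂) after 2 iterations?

∇E = (2p, 2q, 12r)
(p₁, q₁, r₁) = (4, -4, 2.5) − 0.25·(8, -8, 30) = (2, -2, -5)
(p₂, q₂, r₂) = (2, -2, -5) − 0.25·(4, -4, -60) = (1, -1, 10)

(1, -1, 10)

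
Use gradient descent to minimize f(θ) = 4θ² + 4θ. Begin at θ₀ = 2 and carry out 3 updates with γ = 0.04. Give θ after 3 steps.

0.28608

f′(θ) = 8θ + 4
θ₁ = 2 − 0.04·20 = 1.2
θ₂ = 1.2 − 0.04·13.6 = 0.656
θ₃ = 0.656 − 0.04·9.248 = 0.28608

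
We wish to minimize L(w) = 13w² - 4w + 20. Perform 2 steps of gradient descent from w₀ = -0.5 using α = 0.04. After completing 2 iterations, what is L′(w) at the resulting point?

L′(w) = 26w - 4
Step 1: L′(-0.5) = -17; w₁ = -0.5 − 0.04·(-17) = 0.18
Step 2: L′(0.18) = 0.68; w₂ = 0.18 − 0.04·0.68 = 0.1528
L′(w) at (0.1528) = -0.0272

-0.0272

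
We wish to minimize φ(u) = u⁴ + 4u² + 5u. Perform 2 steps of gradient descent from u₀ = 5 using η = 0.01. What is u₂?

φ′(u) = 4u³ + 8u + 5
u₁ = 5 − 0.01·545 = -0.45
u₂ = -0.45 − 0.01·1.0355 = -0.460355

-0.460355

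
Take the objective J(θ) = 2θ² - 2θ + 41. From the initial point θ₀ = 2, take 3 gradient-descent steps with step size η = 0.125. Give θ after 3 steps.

0.6875

J′(θ) = 4θ - 2
θ₁ = 2 − 0.125·6 = 1.25
θ₂ = 1.25 − 0.125·3 = 0.875
θ₃ = 0.875 − 0.125·1.5 = 0.6875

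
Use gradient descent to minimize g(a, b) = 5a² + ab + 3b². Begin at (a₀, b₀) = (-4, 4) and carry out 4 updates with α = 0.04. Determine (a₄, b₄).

∇g = (10a + b, a + 6b)
(a₁, b₁) = (-4, 4) − 0.04·(-36, 20) = (-2.56, 3.2)
(a₂, b₂) = (-2.56, 3.2) − 0.04·(-22.4, 16.64) = (-1.664, 2.5344)
(a₃, b₃) = (-1.664, 2.5344) − 0.04·(-14.1056, 13.5424) = (-1.099776, 1.992704)
(a₄, b₄) = (-1.099776, 1.992704) − 0.04·(-9.005056, 10.856448) = (-0.73957376, 1.55844608)

(-0.73957376, 1.55844608)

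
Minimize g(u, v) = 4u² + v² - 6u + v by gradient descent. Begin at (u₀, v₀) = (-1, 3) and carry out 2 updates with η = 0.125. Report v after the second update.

∇g = (8u - 6, 2v + 1)
Step 1: at (-1, 3), ∇g = (-14, 7) → (-1, 3) − 0.125·(-14, 7) = (0.75, 2.125)
Step 2: at (0.75, 2.125), ∇g = (0, 5.25) → (0.75, 2.125) − 0.125·(0, 5.25) = (0.75, 1.46875)
v = 1.46875

1.46875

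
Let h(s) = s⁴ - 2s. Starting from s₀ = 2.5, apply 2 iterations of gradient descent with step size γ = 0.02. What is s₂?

h′(s) = 4s³ - 2
s₁ = 2.5 − 0.02·60.5 = 1.29
s₂ = 1.29 − 0.02·6.586756 = 1.15826488

1.15826488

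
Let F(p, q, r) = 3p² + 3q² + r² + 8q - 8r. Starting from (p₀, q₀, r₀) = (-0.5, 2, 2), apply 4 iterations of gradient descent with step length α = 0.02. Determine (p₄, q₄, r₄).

(-0.29984768, 0.6656512, 2.30130688)

∇F = (6p, 6q + 8, 2r - 8)
Step 1: at (-0.5, 2, 2), ∇F = (-3, 20, -4) → (-0.5, 2, 2) − 0.02·(-3, 20, -4) = (-0.44, 1.6, 2.08)
Step 2: at (-0.44, 1.6, 2.08), ∇F = (-2.64, 17.6, -3.84) → (-0.44, 1.6, 2.08) − 0.02·(-2.64, 17.6, -3.84) = (-0.3872, 1.248, 2.1568)
Step 3: at (-0.3872, 1.248, 2.1568), ∇F = (-2.3232, 15.488, -3.6864) → (-0.3872, 1.248, 2.1568) − 0.02·(-2.3232, 15.488, -3.6864) = (-0.340736, 0.93824, 2.230528)
Step 4: at (-0.340736, 0.93824, 2.230528), ∇F = (-2.044416, 13.62944, -3.538944) → (-0.340736, 0.93824, 2.230528) − 0.02·(-2.044416, 13.62944, -3.538944) = (-0.29984768, 0.6656512, 2.30130688)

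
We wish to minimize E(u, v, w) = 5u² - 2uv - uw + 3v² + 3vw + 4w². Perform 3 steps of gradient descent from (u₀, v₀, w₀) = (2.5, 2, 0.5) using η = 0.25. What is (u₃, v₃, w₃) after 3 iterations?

∇E = (10u - 2v - w, -2u + 6v + 3w, -u + 3v + 8w)
(u₁, v₁, w₁) = (2.5, 2, 0.5) − 0.25·(20.5, 8.5, 7.5) = (-2.625, -0.125, -1.375)
(u₂, v₂, w₂) = (-2.625, -0.125, -1.375) − 0.25·(-24.625, 0.375, -8.75) = (3.53125, -0.21875, 0.8125)
(u₃, v₃, w₃) = (3.53125, -0.21875, 0.8125) − 0.25·(34.9375, -5.9375, 2.3125) = (-5.203125, 1.265625, 0.234375)

(-5.203125, 1.265625, 0.234375)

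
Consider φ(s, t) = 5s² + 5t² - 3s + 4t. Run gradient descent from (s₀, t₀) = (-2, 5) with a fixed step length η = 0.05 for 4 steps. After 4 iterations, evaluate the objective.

∇φ = (10s - 3, 10t + 4)
(s₁, t₁) = (-2, 5) − 0.05·(-23, 54) = (-0.85, 2.3)
(s₂, t₂) = (-0.85, 2.3) − 0.05·(-11.5, 27) = (-0.275, 0.95)
(s₃, t₃) = (-0.275, 0.95) − 0.05·(-5.75, 13.5) = (0.0125, 0.275)
(s₄, t₄) = (0.0125, 0.275) − 0.05·(-2.875, 6.75) = (0.15625, -0.0625)
φ(0.15625, -0.0625) = -0.5771484375

-0.5771484375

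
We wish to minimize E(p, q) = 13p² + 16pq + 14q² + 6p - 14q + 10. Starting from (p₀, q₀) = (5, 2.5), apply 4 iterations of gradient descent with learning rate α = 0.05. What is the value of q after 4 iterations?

7.4248

∇E = (26p + 16q + 6, 16p + 28q - 14)
(p₁, q₁) = (5, 2.5) − 0.05·(176, 136) = (-3.8, -4.3)
(p₂, q₂) = (-3.8, -4.3) − 0.05·(-161.6, -195.2) = (4.28, 5.46)
(p₃, q₃) = (4.28, 5.46) − 0.05·(204.64, 207.36) = (-5.952, -4.908)
(p₄, q₄) = (-5.952, -4.908) − 0.05·(-227.28, -246.656) = (5.412, 7.4248)
q = 7.4248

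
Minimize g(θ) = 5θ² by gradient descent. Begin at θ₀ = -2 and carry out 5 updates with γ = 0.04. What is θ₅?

g′(θ) = 10θ
Step 1: g′(-2) = -20; θ₁ = -2 − 0.04·(-20) = -1.2
Step 2: g′(-1.2) = -12; θ₂ = -1.2 − 0.04·(-12) = -0.72
Step 3: g′(-0.72) = -7.2; θ₃ = -0.72 − 0.04·(-7.2) = -0.432
Step 4: g′(-0.432) = -4.32; θ₄ = -0.432 − 0.04·(-4.32) = -0.2592
Step 5: g′(-0.2592) = -2.592; θ₅ = -0.2592 − 0.04·(-2.592) = -0.15552

-0.15552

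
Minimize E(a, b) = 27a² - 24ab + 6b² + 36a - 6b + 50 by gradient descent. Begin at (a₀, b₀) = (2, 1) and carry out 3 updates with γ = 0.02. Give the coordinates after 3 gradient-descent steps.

∇E = (54a - 24b + 36, -24a + 12b - 6)
Step 1: at (2, 1), ∇E = (120, -42) → (2, 1) − 0.02·(120, -42) = (-0.4, 1.84)
Step 2: at (-0.4, 1.84), ∇E = (-29.76, 25.68) → (-0.4, 1.84) − 0.02·(-29.76, 25.68) = (0.1952, 1.3264)
Step 3: at (0.1952, 1.3264), ∇E = (14.7072, 5.232) → (0.1952, 1.3264) − 0.02·(14.7072, 5.232) = (-0.098944, 1.22176)

(-0.098944, 1.22176)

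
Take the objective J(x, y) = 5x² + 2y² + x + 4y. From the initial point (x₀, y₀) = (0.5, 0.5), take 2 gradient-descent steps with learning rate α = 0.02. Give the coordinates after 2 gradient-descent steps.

(0.284, 0.2696)

∇J = (10x + 1, 4y + 4)
Step 1: at (0.5, 0.5), ∇J = (6, 6) → (0.5, 0.5) − 0.02·(6, 6) = (0.38, 0.38)
Step 2: at (0.38, 0.38), ∇J = (4.8, 5.52) → (0.38, 0.38) − 0.02·(4.8, 5.52) = (0.284, 0.2696)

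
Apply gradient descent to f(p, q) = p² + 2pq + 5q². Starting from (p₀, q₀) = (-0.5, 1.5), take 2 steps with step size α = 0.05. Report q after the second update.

∇f = (2p + 2q, 2p + 10q)
Step 1: at (-0.5, 1.5), ∇f = (2, 14) → (-0.5, 1.5) − 0.05·(2, 14) = (-0.6, 0.8)
Step 2: at (-0.6, 0.8), ∇f = (0.4, 6.8) → (-0.6, 0.8) − 0.05·(0.4, 6.8) = (-0.62, 0.46)
q = 0.46

0.46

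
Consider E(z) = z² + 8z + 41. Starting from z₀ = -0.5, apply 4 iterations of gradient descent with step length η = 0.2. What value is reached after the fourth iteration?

E′(z) = 2z + 8
Step 1: E′(-0.5) = 7; z₁ = -0.5 − 0.2·7 = -1.9
Step 2: E′(-1.9) = 4.2; z₂ = -1.9 − 0.2·4.2 = -2.74
Step 3: E′(-2.74) = 2.52; z₃ = -2.74 − 0.2·2.52 = -3.244
Step 4: E′(-3.244) = 1.512; z₄ = -3.244 − 0.2·1.512 = -3.5464

-3.5464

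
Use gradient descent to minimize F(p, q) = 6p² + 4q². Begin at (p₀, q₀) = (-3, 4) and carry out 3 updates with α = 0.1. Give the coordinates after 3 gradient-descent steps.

(0.024, 0.032)

∇F = (12p, 8q)
Step 1: at (-3, 4), ∇F = (-36, 32) → (-3, 4) − 0.1·(-36, 32) = (0.6, 0.8)
Step 2: at (0.6, 0.8), ∇F = (7.2, 6.4) → (0.6, 0.8) − 0.1·(7.2, 6.4) = (-0.12, 0.16)
Step 3: at (-0.12, 0.16), ∇F = (-1.44, 1.28) → (-0.12, 0.16) − 0.1·(-1.44, 1.28) = (0.024, 0.032)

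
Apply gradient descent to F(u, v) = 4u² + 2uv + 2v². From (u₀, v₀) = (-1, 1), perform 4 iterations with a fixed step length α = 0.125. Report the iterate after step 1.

(-0.25, 0.75)

∇F = (8u + 2v, 2u + 4v)
(u₁, v₁) = (-1, 1) − 0.125·(-6, 2) = (-0.25, 0.75)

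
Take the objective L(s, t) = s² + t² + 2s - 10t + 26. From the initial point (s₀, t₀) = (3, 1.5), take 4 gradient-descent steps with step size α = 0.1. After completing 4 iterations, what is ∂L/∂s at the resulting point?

∇L = (2s + 2, 2t - 10)
Step 1: at (3, 1.5), ∇L = (8, -7) → (3, 1.5) − 0.1·(8, -7) = (2.2, 2.2)
Step 2: at (2.2, 2.2), ∇L = (6.4, -5.6) → (2.2, 2.2) − 0.1·(6.4, -5.6) = (1.56, 2.76)
Step 3: at (1.56, 2.76), ∇L = (5.12, -4.48) → (1.56, 2.76) − 0.1·(5.12, -4.48) = (1.048, 3.208)
Step 4: at (1.048, 3.208), ∇L = (4.096, -3.584) → (1.048, 3.208) − 0.1·(4.096, -3.584) = (0.6384, 3.5664)
∂L/∂s at (0.6384, 3.5664) = 3.2768

3.2768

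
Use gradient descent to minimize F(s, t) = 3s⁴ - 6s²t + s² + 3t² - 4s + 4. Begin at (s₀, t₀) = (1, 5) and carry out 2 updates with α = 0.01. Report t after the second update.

∇F = (12s³ - 12st + 2s - 4, -6s² + 6t)
Step 1: at (1, 5), ∇F = (-50, 24) → (1, 5) − 0.01·(-50, 24) = (1.5, 4.76)
Step 2: at (1.5, 4.76), ∇F = (-46.18, 15.06) → (1.5, 4.76) − 0.01·(-46.18, 15.06) = (1.9618, 4.6094)
t = 4.6094

4.6094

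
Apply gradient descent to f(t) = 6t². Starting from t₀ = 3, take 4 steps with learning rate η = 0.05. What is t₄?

0.0768

f′(t) = 12t
Step 1: f′(3) = 36; t₁ = 3 − 0.05·36 = 1.2
Step 2: f′(1.2) = 14.4; t₂ = 1.2 − 0.05·14.4 = 0.48
Step 3: f′(0.48) = 5.76; t₃ = 0.48 − 0.05·5.76 = 0.192
Step 4: f′(0.192) = 2.304; t₄ = 0.192 − 0.05·2.304 = 0.0768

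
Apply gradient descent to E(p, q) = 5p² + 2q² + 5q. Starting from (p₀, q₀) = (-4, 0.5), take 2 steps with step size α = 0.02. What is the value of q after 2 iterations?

0.2312

∇E = (10p, 4q + 5)
(p₁, q₁) = (-4, 0.5) − 0.02·(-40, 7) = (-3.2, 0.36)
(p₂, q₂) = (-3.2, 0.36) − 0.02·(-32, 6.44) = (-2.56, 0.2312)
q = 0.2312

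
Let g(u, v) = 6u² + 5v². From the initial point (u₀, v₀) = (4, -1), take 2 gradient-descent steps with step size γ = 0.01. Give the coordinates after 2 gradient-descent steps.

∇g = (12u, 10v)
Step 1: at (4, -1), ∇g = (48, -10) → (4, -1) − 0.01·(48, -10) = (3.52, -0.9)
Step 2: at (3.52, -0.9), ∇g = (42.24, -9) → (3.52, -0.9) − 0.01·(42.24, -9) = (3.0976, -0.81)

(3.0976, -0.81)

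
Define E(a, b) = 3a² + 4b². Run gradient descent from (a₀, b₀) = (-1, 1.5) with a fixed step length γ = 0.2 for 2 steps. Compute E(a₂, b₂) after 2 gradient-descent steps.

∇E = (6a, 8b)
Step 1: at (-1, 1.5), ∇E = (-6, 12) → (-1, 1.5) − 0.2·(-6, 12) = (0.2, -0.9)
Step 2: at (0.2, -0.9), ∇E = (1.2, -7.2) → (0.2, -0.9) − 0.2·(1.2, -7.2) = (-0.04, 0.54)
E(-0.04, 0.54) = 1.1712

1.1712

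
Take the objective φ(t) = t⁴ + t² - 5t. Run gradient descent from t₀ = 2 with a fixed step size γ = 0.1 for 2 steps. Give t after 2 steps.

0.1524

φ′(t) = 4t³ + 2t - 5
Step 1: φ′(2) = 31; t₁ = 2 − 0.1·31 = -1.1
Step 2: φ′(-1.1) = -12.524; t₂ = -1.1 − 0.1·(-12.524) = 0.1524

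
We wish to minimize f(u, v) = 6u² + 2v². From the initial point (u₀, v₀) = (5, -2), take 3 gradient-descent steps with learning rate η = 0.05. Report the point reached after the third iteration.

∇f = (12u, 4v)
(u₁, v₁) = (5, -2) − 0.05·(60, -8) = (2, -1.6)
(u₂, v₂) = (2, -1.6) − 0.05·(24, -6.4) = (0.8, -1.28)
(u₃, v₃) = (0.8, -1.28) − 0.05·(9.6, -5.12) = (0.32, -1.024)

(0.32, -1.024)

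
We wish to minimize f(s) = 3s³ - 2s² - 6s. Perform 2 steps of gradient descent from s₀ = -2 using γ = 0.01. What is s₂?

f′(s) = 9s² - 4s - 6
Step 1: f′(-2) = 38; s₁ = -2 − 0.01·38 = -2.38
Step 2: f′(-2.38) = 54.4996; s₂ = -2.38 − 0.01·54.4996 = -2.924996

-2.924996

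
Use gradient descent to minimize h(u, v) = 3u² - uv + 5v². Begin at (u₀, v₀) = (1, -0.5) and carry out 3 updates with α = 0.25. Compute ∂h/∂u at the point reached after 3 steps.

-6.796875

∇h = (6u - v, -u + 10v)
Step 1: at (1, -0.5), ∇h = (6.5, -6) → (1, -0.5) − 0.25·(6.5, -6) = (-0.625, 1)
Step 2: at (-0.625, 1), ∇h = (-4.75, 10.625) → (-0.625, 1) − 0.25·(-4.75, 10.625) = (0.5625, -1.65625)
Step 3: at (0.5625, -1.65625), ∇h = (5.03125, -17.125) → (0.5625, -1.65625) − 0.25·(5.03125, -17.125) = (-0.6953125, 2.625)
∂h/∂u at (-0.6953125, 2.625) = -6.796875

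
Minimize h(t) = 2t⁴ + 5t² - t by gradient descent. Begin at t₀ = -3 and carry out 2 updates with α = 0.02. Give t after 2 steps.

0.40377856

h′(t) = 8t³ + 10t - 1
Step 1: h′(-3) = -247; t₁ = -3 − 0.02·(-247) = 1.94
Step 2: h′(1.94) = 76.811072; t₂ = 1.94 − 0.02·76.811072 = 0.40377856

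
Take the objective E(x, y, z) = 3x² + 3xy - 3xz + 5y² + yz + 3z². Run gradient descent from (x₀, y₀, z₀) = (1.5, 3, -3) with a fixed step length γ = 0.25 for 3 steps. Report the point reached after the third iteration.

∇E = (6x + 3y - 3z, 3x + 10y + z, -3x + y + 6z)
Step 1: at (1.5, 3, -3), ∇E = (27, 31.5, -19.5) → (1.5, 3, -3) − 0.25·(27, 31.5, -19.5) = (-5.25, -4.875, 1.875)
Step 2: at (-5.25, -4.875, 1.875), ∇E = (-51.75, -62.625, 22.125) → (-5.25, -4.875, 1.875) − 0.25·(-51.75, -62.625, 22.125) = (7.6875, 10.78125, -3.65625)
Step 3: at (7.6875, 10.78125, -3.65625), ∇E = (89.4375, 127.21875, -34.21875) → (7.6875, 10.78125, -3.65625) − 0.25·(89.4375, 127.21875, -34.21875) = (-14.671875, -21.0234375, 4.8984375)

(-14.671875, -21.0234375, 4.8984375)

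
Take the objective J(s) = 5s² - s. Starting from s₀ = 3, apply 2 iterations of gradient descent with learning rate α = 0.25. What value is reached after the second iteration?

J′(s) = 10s - 1
Step 1: J′(3) = 29; s₁ = 3 − 0.25·29 = -4.25
Step 2: J′(-4.25) = -43.5; s₂ = -4.25 − 0.25·(-43.5) = 6.625

6.625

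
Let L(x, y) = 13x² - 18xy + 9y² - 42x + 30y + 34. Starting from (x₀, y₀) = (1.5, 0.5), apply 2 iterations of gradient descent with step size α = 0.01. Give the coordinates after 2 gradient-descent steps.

(1.6872, 0.3032)

∇L = (26x - 18y - 42, -18x + 18y + 30)
(x₁, y₁) = (1.5, 0.5) − 0.01·(-12, 12) = (1.62, 0.38)
(x₂, y₂) = (1.62, 0.38) − 0.01·(-6.72, 7.68) = (1.6872, 0.3032)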